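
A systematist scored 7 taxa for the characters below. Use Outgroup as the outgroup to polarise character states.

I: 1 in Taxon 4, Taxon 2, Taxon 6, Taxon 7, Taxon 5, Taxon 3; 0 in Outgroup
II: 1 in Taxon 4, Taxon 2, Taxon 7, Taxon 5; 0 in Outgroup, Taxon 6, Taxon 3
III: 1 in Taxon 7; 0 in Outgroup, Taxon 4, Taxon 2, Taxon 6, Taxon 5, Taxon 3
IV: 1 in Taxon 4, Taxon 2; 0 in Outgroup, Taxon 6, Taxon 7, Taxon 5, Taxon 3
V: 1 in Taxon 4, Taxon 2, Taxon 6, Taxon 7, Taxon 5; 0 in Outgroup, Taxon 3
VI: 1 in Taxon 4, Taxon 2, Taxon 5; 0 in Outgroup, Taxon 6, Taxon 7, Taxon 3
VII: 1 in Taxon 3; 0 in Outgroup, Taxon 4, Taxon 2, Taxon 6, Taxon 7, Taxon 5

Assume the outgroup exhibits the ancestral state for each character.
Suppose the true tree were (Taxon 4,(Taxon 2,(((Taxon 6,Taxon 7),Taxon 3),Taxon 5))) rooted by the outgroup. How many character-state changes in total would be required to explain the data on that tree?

12

Map each character onto (Taxon 4,(Taxon 2,(((Taxon 6,Taxon 7),Taxon 3),Taxon 5))) (rooted by Outgroup) and count the minimum state changes it requires (Fitch parsimony):
I: 1; II: 3; III: 1; IV: 2; V: 2; VI: 2; VII: 1.
Total tree length = 12.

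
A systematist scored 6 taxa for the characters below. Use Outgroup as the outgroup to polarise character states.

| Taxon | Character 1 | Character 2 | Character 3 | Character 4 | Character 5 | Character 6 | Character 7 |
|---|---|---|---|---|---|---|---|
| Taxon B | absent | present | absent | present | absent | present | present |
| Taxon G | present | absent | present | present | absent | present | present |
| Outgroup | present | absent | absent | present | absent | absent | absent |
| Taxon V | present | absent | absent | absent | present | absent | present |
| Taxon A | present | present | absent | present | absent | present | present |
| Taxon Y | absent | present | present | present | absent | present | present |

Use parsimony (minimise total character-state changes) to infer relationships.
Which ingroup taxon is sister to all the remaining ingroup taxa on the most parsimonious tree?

Taxon V

Character polarity is set by the outgroup: the derived state is whichever differs from the outgroup's state, so for Character 1, Character 4 the derived state is 'absent', and for the remaining characters it is 'present'.
Character 1: derived state 'absent' in Taxon B and Taxon Y only — synapomorphy for {Taxon B, Taxon Y}.
Character 2 (derived state 'present') is shared by Taxon A, Taxon B, and Taxon Y — a synapomorphy uniting that clade.
Character 3 groups Taxon G and Taxon Y, which is incompatible with the clades supported by the remaining characters; treating it as convergent (homoplasy) costs fewer steps than any alternative tree.
Character 4 (derived state 'absent') is unique to Taxon V (autapomorphy; uninformative for grouping).
Character 5 (derived state 'present') is unique to Taxon V (autapomorphy; uninformative for grouping).
Only Taxon A, Taxon B, Taxon G, and Taxon Y show the derived state 'present' for Character 6, supporting them as a clade.
Character 7 (derived state 'present') is shared by all ingroup taxa — unites the whole ingroup.
Most parsimonious ingroup topology: (Taxon V,(Taxon G,((Taxon B,Taxon Y),Taxon A))).
Taxon V is sister to the clade containing all other ingroup taxa, so it is the earliest-diverging (most basal) ingroup lineage.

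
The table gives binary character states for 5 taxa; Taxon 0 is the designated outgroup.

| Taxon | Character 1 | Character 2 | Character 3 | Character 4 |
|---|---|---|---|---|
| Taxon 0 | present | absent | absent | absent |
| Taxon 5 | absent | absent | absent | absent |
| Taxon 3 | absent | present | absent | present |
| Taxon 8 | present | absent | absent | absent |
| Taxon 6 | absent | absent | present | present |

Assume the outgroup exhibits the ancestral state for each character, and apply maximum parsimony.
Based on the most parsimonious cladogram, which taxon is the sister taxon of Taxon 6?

Taxon 3

Character polarity is set by the outgroup: the derived state is whichever differs from the outgroup's state, so for Character 1 the derived state is 'absent', and for the remaining characters it is 'present'.
Only Taxon 3, Taxon 5, and Taxon 6 show the derived state 'absent' for Character 1, supporting them as a clade.
Character 2 (derived state 'present') is unique to Taxon 3 (autapomorphy; uninformative for grouping).
Character 3: derived state 'present' in Taxon 6 only — an autapomorphy, so it tells us nothing about relationships among taxa.
Only Taxon 3 and Taxon 6 show the derived state 'present' for Character 4, supporting them as a clade.
Most parsimonious ingroup topology: ((Taxon 5,(Taxon 3,Taxon 6)),Taxon 8).
Taxon 6 and Taxon 3 form a cherry on this tree, so they are sister taxa.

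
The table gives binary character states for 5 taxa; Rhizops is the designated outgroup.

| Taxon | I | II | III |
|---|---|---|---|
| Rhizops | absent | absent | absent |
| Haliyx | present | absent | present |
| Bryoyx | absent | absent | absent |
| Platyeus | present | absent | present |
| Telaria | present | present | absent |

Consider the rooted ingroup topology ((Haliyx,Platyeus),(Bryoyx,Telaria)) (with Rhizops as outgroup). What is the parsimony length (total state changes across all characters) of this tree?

Map each character onto ((Haliyx,Platyeus),(Bryoyx,Telaria)) (rooted by Rhizops) and count the minimum state changes it requires (Fitch parsimony):
I: 2; II: 1; III: 1.
Total tree length = 4.

4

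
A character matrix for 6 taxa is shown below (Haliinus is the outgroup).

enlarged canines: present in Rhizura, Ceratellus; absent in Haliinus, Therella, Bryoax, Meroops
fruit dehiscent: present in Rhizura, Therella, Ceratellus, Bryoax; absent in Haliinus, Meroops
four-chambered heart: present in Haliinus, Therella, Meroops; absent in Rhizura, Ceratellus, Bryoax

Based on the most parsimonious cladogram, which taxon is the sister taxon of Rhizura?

Ceratellus

Character polarity is set by the outgroup: the derived state is whichever differs from the outgroup's state, so for four-chambered heart the derived state is 'absent', and for the remaining characters it is 'present'.
enlarged canines: derived state 'present' in Ceratellus and Rhizura only — synapomorphy for {Ceratellus, Rhizura}.
fruit dehiscent (derived state 'present') is shared by Bryoax, Ceratellus, Rhizura, and Therella — a synapomorphy uniting that clade.
Only Bryoax, Ceratellus, and Rhizura show the derived state 'absent' for four-chambered heart, supporting them as a clade.
Most parsimonious ingroup topology: ((((Rhizura,Ceratellus),Bryoax),Therella),Meroops).
Rhizura and Ceratellus form a cherry on this tree, so they are sister taxa.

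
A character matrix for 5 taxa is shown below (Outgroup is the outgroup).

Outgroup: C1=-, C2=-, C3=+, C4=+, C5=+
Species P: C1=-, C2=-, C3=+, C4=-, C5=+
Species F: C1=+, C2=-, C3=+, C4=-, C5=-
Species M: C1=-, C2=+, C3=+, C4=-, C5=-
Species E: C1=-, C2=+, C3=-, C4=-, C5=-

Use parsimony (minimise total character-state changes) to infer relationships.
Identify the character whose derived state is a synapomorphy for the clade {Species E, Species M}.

C2

Character polarity is set by the outgroup: the derived state is whichever differs from the outgroup's state, so for C3, C4, C5 the derived state is '-', and for the remaining characters it is '+'.
C1 (derived state '+') is unique to Species F (autapomorphy; uninformative for grouping).
C2 (derived state '+') is shared by Species E and Species M — a synapomorphy uniting that clade.
C3: derived state '-' in Species E only — an autapomorphy, so it tells us nothing about relationships among taxa.
C4 (derived state '-') is shared by all ingroup taxa — unites the whole ingroup.
Only Species E, Species F, and Species M show the derived state '-' for C5, supporting them as a clade.
Most parsimonious ingroup topology: (Species P,(Species F,(Species M,Species E))).
The clade {Species E, Species M} is supported by C2: its derived state '+' occurs in exactly those taxa and in no other taxon (including the outgroup).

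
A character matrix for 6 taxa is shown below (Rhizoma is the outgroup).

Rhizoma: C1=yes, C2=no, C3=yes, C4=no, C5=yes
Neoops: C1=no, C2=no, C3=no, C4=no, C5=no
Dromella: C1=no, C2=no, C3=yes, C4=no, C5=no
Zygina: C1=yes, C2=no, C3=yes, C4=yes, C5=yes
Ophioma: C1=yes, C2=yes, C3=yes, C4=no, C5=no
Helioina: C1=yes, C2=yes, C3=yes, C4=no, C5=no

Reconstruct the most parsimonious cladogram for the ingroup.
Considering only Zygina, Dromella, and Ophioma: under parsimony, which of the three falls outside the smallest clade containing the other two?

Character polarity is set by the outgroup: the derived state is whichever differs from the outgroup's state, so for C1, C3, C5 the derived state is 'no', and for the remaining characters it is 'yes'.
Only Dromella and Neoops show the derived state 'no' for C1, supporting them as a clade.
C2 (derived state 'yes') is shared by Helioina and Ophioma — a synapomorphy uniting that clade.
C3 (derived state 'no') is unique to Neoops (autapomorphy; uninformative for grouping).
C4: derived state 'yes' in Zygina only — an autapomorphy, so it tells us nothing about relationships among taxa.
C5: derived state 'no' in Dromella, Helioina, Neoops, and Ophioma only — synapomorphy for {Dromella, Helioina, Neoops, Ophioma}.
Most parsimonious ingroup topology: (((Neoops,Dromella),(Ophioma,Helioina)),Zygina).
Ophioma and Dromella share a more recent common ancestor with each other than either does with Zygina, so Zygina is the least closely related of the three.

Zygina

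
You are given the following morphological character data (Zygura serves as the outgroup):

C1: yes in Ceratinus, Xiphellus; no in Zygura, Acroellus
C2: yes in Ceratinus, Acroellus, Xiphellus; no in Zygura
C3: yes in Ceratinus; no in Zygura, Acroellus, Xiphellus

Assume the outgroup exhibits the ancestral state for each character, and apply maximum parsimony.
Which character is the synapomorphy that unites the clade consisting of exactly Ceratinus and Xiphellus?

C1

The outgroup has state 'no' for every character, so 'yes' is the derived state throughout.
C1 (derived state 'yes') is shared by Ceratinus and Xiphellus — a synapomorphy uniting that clade.
C2 (derived state 'yes') is shared by all ingroup taxa — unites the whole ingroup.
C3 (derived state 'yes') is unique to Ceratinus (autapomorphy; uninformative for grouping).
Most parsimonious ingroup topology: ((Ceratinus,Xiphellus),Acroellus).
The clade {Ceratinus, Xiphellus} is supported by C1: its derived state 'yes' occurs in exactly those taxa and in no other taxon (including the outgroup).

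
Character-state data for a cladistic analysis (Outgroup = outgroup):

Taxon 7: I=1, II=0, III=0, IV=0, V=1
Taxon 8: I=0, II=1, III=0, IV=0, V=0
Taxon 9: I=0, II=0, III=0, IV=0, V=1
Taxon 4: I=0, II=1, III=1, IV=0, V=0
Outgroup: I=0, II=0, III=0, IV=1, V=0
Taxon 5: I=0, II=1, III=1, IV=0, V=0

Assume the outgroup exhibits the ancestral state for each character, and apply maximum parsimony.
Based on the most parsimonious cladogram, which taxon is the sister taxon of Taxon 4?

Taxon 5

Character polarity is set by the outgroup: the derived state is whichever differs from the outgroup's state, so for IV the derived state is '0', and for the remaining characters it is '1'.
I: derived state '1' in Taxon 7 only — an autapomorphy, so it tells us nothing about relationships among taxa.
Only Taxon 4, Taxon 5, and Taxon 8 show the derived state '1' for II, supporting them as a clade.
III (derived state '1') is shared by Taxon 4 and Taxon 5 — a synapomorphy uniting that clade.
IV (derived state '0') is shared by all ingroup taxa — unites the whole ingroup.
V (derived state '1') is shared by Taxon 7 and Taxon 9 — a synapomorphy uniting that clade.
Most parsimonious ingroup topology: ((Taxon 9,Taxon 7),((Taxon 4,Taxon 5),Taxon 8)).
Taxon 4 and Taxon 5 form a cherry on this tree, so they are sister taxa.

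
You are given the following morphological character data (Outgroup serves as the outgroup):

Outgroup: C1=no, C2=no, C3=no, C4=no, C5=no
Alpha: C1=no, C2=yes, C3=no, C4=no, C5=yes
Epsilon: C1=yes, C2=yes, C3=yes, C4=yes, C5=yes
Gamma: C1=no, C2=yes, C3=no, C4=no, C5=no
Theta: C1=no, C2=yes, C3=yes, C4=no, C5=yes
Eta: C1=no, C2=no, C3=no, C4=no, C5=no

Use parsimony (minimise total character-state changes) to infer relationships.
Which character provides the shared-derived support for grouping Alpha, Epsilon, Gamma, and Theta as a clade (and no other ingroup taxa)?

C2

The outgroup has state 'no' for every character, so 'yes' is the derived state throughout.
C1: derived state 'yes' in Epsilon only — an autapomorphy, so it tells us nothing about relationships among taxa.
C2 (derived state 'yes') is shared by Alpha, Epsilon, Gamma, and Theta — a synapomorphy uniting that clade.
C3 (derived state 'yes') is shared by Epsilon and Theta — a synapomorphy uniting that clade.
C4 (derived state 'yes') is unique to Epsilon (autapomorphy; uninformative for grouping).
C5: derived state 'yes' in Alpha, Epsilon, and Theta only — synapomorphy for {Alpha, Epsilon, Theta}.
Most parsimonious ingroup topology: (((Alpha,(Epsilon,Theta)),Gamma),Eta).
The clade {Alpha, Epsilon, Gamma, Theta} is supported by C2: its derived state 'yes' occurs in exactly those taxa and in no other taxon (including the outgroup).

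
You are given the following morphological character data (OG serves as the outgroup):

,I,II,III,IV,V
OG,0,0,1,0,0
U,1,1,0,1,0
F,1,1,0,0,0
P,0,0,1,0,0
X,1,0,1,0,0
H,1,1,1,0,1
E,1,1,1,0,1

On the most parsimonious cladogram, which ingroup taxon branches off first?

Character polarity is set by the outgroup: the derived state is whichever differs from the outgroup's state, so for III the derived state is '0', and for the remaining characters it is '1'.
Only E, F, H, U, and X show the derived state '1' for I, supporting them as a clade.
II: derived state '1' in E, F, H, and U only — synapomorphy for {E, F, H, U}.
Only F and U show the derived state '0' for III, supporting them as a clade.
IV (derived state '1') is unique to U (autapomorphy; uninformative for grouping).
V: derived state '1' in E and H only — synapomorphy for {E, H}.
Most parsimonious ingroup topology: ((((U,F),(H,E)),X),P).
P is sister to the clade containing all other ingroup taxa, so it is the earliest-diverging (most basal) ingroup lineage.

P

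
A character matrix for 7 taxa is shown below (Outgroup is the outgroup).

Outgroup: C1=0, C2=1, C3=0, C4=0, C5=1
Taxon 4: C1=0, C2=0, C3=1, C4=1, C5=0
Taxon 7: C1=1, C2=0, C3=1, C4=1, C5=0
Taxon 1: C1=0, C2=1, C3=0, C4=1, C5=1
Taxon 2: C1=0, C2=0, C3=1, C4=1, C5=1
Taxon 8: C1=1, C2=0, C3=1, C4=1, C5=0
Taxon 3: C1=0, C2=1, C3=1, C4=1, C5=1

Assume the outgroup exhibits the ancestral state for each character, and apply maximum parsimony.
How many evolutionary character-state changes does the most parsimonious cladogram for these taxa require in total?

Character polarity is set by the outgroup: the derived state is whichever differs from the outgroup's state, so for C2, C5 the derived state is '0', and for the remaining characters it is '1'.
Only Taxon 7 and Taxon 8 show the derived state '1' for C1, supporting them as a clade.
C2: derived state '0' in Taxon 2, Taxon 4, Taxon 7, and Taxon 8 only — synapomorphy for {Taxon 2, Taxon 4, Taxon 7, Taxon 8}.
C3 (derived state '1') is shared by Taxon 2, Taxon 3, Taxon 4, Taxon 7, and Taxon 8 — a synapomorphy uniting that clade.
C4 (derived state '1') is shared by all ingroup taxa — unites the whole ingroup.
C5 (derived state '0') is shared by Taxon 4, Taxon 7, and Taxon 8 — a synapomorphy uniting that clade.
Most parsimonious ingroup topology: ((((Taxon 4,(Taxon 7,Taxon 8)),Taxon 2),Taxon 3),Taxon 1).
Changes per character on this tree: C1: 1; C2: 1; C3: 1; C4: 1; C5: 1.
Total = 5.

5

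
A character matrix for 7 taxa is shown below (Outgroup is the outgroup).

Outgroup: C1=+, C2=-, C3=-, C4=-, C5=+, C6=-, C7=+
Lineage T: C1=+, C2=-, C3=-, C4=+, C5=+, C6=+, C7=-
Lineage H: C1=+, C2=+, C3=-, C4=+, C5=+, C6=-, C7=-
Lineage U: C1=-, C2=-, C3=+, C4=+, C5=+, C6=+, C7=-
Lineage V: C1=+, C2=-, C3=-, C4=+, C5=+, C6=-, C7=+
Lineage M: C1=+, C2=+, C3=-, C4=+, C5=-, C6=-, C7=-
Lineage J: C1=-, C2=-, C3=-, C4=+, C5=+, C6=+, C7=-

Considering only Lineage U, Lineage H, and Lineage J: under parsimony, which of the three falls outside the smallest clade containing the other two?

Lineage H

Character polarity is set by the outgroup: the derived state is whichever differs from the outgroup's state, so for C1, C5, C7 the derived state is '-', and for the remaining characters it is '+'.
C1 (derived state '-') is shared by Lineage J and Lineage U — a synapomorphy uniting that clade.
C2: derived state '+' in Lineage H and Lineage M only — synapomorphy for {Lineage H, Lineage M}.
C3 (derived state '+') is unique to Lineage U (autapomorphy; uninformative for grouping).
All ingroup taxa share the derived state '+' for C4; it defines the ingroup but does not resolve relationships within it.
C5 (derived state '-') is unique to Lineage M (autapomorphy; uninformative for grouping).
Only Lineage J, Lineage T, and Lineage U show the derived state '+' for C6, supporting them as a clade.
C7: derived state '-' in Lineage H, Lineage J, Lineage M, Lineage T, and Lineage U only — synapomorphy for {Lineage H, Lineage J, Lineage M, Lineage T, Lineage U}.
Most parsimonious ingroup topology: (((Lineage T,(Lineage U,Lineage J)),(Lineage H,Lineage M)),Lineage V).
Lineage U and Lineage J share a more recent common ancestor with each other than either does with Lineage H, so Lineage H is the least closely related of the three.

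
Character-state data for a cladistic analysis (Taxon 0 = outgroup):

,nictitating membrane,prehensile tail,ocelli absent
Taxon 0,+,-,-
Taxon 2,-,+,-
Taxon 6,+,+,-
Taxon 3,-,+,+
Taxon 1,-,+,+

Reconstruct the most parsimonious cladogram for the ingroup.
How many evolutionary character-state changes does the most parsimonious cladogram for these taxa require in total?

Character polarity is set by the outgroup: the derived state is whichever differs from the outgroup's state, so for nictitating membrane the derived state is '-', and for the remaining characters it is '+'.
Only Taxon 1, Taxon 2, and Taxon 3 show the derived state '-' for nictitating membrane, supporting them as a clade.
All ingroup taxa share the derived state '+' for prehensile tail; it defines the ingroup but does not resolve relationships within it.
Only Taxon 1 and Taxon 3 show the derived state '+' for ocelli absent, supporting them as a clade.
Most parsimonious ingroup topology: ((Taxon 2,(Taxon 3,Taxon 1)),Taxon 6).
Changes per character on this tree: nictitating membrane: 1; prehensile tail: 1; ocelli absent: 1.
Total = 3.

3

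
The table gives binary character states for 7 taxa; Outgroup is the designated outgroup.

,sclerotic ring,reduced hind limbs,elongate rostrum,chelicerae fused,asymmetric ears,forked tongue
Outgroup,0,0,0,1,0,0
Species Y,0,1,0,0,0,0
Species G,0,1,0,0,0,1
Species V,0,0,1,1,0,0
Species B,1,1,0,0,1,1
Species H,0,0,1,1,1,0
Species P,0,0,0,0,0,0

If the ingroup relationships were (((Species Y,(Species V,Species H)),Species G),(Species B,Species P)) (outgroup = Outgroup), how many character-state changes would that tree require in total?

Map each character onto (((Species Y,(Species V,Species H)),Species G),(Species B,Species P)) (rooted by Outgroup) and count the minimum state changes it requires (Fitch parsimony):
sclerotic ring: 1; reduced hind limbs: 3; elongate rostrum: 1; chelicerae fused: 2; asymmetric ears: 2; forked tongue: 2.
Total tree length = 11.

11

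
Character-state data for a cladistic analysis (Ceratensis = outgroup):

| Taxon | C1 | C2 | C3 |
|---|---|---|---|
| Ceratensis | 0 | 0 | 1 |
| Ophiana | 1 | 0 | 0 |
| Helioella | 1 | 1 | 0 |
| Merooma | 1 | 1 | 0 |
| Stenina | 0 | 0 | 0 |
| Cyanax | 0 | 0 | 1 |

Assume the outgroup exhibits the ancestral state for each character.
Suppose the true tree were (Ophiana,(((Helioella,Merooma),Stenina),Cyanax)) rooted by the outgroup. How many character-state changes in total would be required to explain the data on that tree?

5

Map each character onto (Ophiana,(((Helioella,Merooma),Stenina),Cyanax)) (rooted by Ceratensis) and count the minimum state changes it requires (Fitch parsimony):
C1: 2; C2: 1; C3: 2.
Total tree length = 5.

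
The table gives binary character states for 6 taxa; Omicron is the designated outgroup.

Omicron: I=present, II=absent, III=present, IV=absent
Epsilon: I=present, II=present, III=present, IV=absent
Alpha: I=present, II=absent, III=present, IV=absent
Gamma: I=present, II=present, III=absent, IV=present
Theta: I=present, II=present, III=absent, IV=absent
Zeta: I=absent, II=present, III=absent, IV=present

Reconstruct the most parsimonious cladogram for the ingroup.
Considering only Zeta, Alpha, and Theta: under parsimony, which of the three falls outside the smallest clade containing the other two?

Character polarity is set by the outgroup: the derived state is whichever differs from the outgroup's state, so for I, III the derived state is 'absent', and for the remaining characters it is 'present'.
I: derived state 'absent' in Zeta only — an autapomorphy, so it tells us nothing about relationships among taxa.
II (derived state 'present') is shared by Epsilon, Gamma, Theta, and Zeta — a synapomorphy uniting that clade.
III: derived state 'absent' in Gamma, Theta, and Zeta only — synapomorphy for {Gamma, Theta, Zeta}.
IV: derived state 'present' in Gamma and Zeta only — synapomorphy for {Gamma, Zeta}.
Most parsimonious ingroup topology: ((Epsilon,((Gamma,Zeta),Theta)),Alpha).
Theta and Zeta share a more recent common ancestor with each other than either does with Alpha, so Alpha is the least closely related of the three.

Alpha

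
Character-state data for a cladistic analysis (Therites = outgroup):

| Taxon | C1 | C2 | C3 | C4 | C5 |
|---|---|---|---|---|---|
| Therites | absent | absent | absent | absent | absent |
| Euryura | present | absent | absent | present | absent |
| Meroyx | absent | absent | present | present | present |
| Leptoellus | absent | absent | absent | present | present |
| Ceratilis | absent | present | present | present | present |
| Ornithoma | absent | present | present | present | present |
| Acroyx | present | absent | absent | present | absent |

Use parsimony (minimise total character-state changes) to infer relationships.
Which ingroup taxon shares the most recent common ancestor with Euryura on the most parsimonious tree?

The outgroup has state 'absent' for every character, so 'present' is the derived state throughout.
Only Acroyx and Euryura show the derived state 'present' for C1, supporting them as a clade.
C2 (derived state 'present') is shared by Ceratilis and Ornithoma — a synapomorphy uniting that clade.
C3: derived state 'present' in Ceratilis, Meroyx, and Ornithoma only — synapomorphy for {Ceratilis, Meroyx, Ornithoma}.
All ingroup taxa share the derived state 'present' for C4; it defines the ingroup but does not resolve relationships within it.
C5: derived state 'present' in Ceratilis, Leptoellus, Meroyx, and Ornithoma only — synapomorphy for {Ceratilis, Leptoellus, Meroyx, Ornithoma}.
Most parsimonious ingroup topology: ((Euryura,Acroyx),((Meroyx,(Ceratilis,Ornithoma)),Leptoellus)).
Euryura and Acroyx form a cherry on this tree, so they are sister taxa.

Acroyx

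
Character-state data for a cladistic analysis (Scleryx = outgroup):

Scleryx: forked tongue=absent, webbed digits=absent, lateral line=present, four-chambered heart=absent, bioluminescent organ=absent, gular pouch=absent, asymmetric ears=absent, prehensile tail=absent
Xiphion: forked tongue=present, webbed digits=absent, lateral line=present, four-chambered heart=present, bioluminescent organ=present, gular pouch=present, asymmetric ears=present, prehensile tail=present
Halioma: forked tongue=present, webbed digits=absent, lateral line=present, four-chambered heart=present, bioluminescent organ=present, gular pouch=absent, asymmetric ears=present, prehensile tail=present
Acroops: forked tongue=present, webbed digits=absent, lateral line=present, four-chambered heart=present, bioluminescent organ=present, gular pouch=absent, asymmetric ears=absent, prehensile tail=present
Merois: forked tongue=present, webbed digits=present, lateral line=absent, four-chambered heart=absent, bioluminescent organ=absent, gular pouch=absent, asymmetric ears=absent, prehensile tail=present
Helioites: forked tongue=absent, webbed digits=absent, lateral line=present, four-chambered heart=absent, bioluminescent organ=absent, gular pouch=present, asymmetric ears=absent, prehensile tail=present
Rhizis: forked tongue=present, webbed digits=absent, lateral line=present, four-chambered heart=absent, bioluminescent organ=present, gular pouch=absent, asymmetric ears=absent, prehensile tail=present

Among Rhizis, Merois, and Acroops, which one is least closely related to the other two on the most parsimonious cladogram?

Character polarity is set by the outgroup: the derived state is whichever differs from the outgroup's state, so for lateral line the derived state is 'absent', and for the remaining characters it is 'present'.
Only Acroops, Halioma, Merois, Rhizis, and Xiphion show the derived state 'present' for forked tongue, supporting them as a clade.
webbed digits: derived state 'present' in Merois only — an autapomorphy, so it tells us nothing about relationships among taxa.
lateral line (derived state 'absent') is unique to Merois (autapomorphy; uninformative for grouping).
Only Acroops, Halioma, and Xiphion show the derived state 'present' for four-chambered heart, supporting them as a clade.
Only Acroops, Halioma, Rhizis, and Xiphion show the derived state 'present' for bioluminescent organ, supporting them as a clade.
gular pouch groups Helioites and Xiphion, which is incompatible with the clades supported by the remaining characters; treating it as convergent (homoplasy) costs fewer steps than any alternative tree.
asymmetric ears: derived state 'present' in Halioma and Xiphion only — synapomorphy for {Halioma, Xiphion}.
All ingroup taxa share the derived state 'present' for prehensile tail; it defines the ingroup but does not resolve relationships within it.
Most parsimonious ingroup topology: (((((Xiphion,Halioma),Acroops),Rhizis),Merois),Helioites).
Rhizis and Acroops share a more recent common ancestor with each other than either does with Merois, so Merois is the least closely related of the three.

Merois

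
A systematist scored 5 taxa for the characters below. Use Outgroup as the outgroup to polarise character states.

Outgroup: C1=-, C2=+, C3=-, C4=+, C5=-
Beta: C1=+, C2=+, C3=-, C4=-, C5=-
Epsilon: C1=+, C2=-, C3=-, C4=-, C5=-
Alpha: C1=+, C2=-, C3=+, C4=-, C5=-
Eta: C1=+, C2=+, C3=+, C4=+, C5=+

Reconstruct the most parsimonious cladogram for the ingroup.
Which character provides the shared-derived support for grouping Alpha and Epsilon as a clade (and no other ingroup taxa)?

C2

Character polarity is set by the outgroup: the derived state is whichever differs from the outgroup's state, so for C2, C4 the derived state is '-', and for the remaining characters it is '+'.
All ingroup taxa share the derived state '+' for C1; it defines the ingroup but does not resolve relationships within it.
Only Alpha and Epsilon show the derived state '-' for C2, supporting them as a clade.
C3 (state '+') occurs in Alpha and Eta but conflicts with the nesting implied by the other characters — most parsimoniously interpreted as homoplasy.
C4: derived state '-' in Alpha, Beta, and Epsilon only — synapomorphy for {Alpha, Beta, Epsilon}.
C5 (derived state '+') is unique to Eta (autapomorphy; uninformative for grouping).
Most parsimonious ingroup topology: ((Beta,(Epsilon,Alpha)),Eta).
The clade {Alpha, Epsilon} is supported by C2: its derived state '-' occurs in exactly those taxa and in no other taxon (including the outgroup).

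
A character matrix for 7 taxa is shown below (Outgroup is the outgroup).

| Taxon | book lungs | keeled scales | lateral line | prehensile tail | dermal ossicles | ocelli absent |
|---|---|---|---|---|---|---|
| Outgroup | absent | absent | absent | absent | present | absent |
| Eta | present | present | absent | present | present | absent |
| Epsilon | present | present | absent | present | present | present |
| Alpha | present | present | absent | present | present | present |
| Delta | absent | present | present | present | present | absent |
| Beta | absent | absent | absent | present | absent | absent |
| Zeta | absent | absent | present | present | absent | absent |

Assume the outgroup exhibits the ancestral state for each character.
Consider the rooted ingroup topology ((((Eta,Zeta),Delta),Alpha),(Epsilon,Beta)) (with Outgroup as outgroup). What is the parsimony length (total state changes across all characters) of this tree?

Map each character onto ((((Eta,Zeta),Delta),Alpha),(Epsilon,Beta)) (rooted by Outgroup) and count the minimum state changes it requires (Fitch parsimony):
book lungs: 3; keeled scales: 3; lateral line: 2; prehensile tail: 1; dermal ossicles: 2; ocelli absent: 2.
Total tree length = 13.

13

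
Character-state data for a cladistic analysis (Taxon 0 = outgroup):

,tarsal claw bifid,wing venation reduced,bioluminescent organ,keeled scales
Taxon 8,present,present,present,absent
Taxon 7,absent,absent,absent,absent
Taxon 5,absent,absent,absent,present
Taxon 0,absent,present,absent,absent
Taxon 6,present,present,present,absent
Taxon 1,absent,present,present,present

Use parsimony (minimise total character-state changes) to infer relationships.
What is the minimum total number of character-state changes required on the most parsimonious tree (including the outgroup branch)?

Character polarity is set by the outgroup: the derived state is whichever differs from the outgroup's state, so for wing venation reduced the derived state is 'absent', and for the remaining characters it is 'present'.
tarsal claw bifid: derived state 'present' in Taxon 6 and Taxon 8 only — synapomorphy for {Taxon 6, Taxon 8}.
wing venation reduced: derived state 'absent' in Taxon 5 and Taxon 7 only — synapomorphy for {Taxon 5, Taxon 7}.
bioluminescent organ: derived state 'present' in Taxon 1, Taxon 6, and Taxon 8 only — synapomorphy for {Taxon 1, Taxon 6, Taxon 8}.
keeled scales groups Taxon 1 and Taxon 5, which is incompatible with the clades supported by the remaining characters; treating it as convergent (homoplasy) costs fewer steps than any alternative tree.
Most parsimonious ingroup topology: ((Taxon 7,Taxon 5),((Taxon 6,Taxon 8),Taxon 1)).
Changes per character on this tree: tarsal claw bifid: 1; wing venation reduced: 1; bioluminescent organ: 1; keeled scales: 2.
Total = 5.

5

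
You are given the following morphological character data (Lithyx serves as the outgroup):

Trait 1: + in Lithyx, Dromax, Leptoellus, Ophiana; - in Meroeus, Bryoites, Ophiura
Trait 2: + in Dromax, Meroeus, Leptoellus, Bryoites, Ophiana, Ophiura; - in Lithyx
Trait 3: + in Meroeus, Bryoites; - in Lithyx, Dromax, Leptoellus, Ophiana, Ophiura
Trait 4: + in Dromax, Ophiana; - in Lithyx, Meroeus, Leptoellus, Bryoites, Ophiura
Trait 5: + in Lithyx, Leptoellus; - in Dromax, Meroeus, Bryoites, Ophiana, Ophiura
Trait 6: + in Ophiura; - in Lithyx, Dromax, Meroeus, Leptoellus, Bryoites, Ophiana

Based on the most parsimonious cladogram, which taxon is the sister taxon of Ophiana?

Character polarity is set by the outgroup: the derived state is whichever differs from the outgroup's state, so for Trait 1, Trait 5 the derived state is '-', and for the remaining characters it is '+'.
Only Bryoites, Meroeus, and Ophiura show the derived state '-' for Trait 1, supporting them as a clade.
All ingroup taxa share the derived state '+' for Trait 2; it defines the ingroup but does not resolve relationships within it.
Only Bryoites and Meroeus show the derived state '+' for Trait 3, supporting them as a clade.
Trait 4: derived state '+' in Dromax and Ophiana only — synapomorphy for {Dromax, Ophiana}.
Trait 5 (derived state '-') is shared by Bryoites, Dromax, Meroeus, Ophiana, and Ophiura — a synapomorphy uniting that clade.
Trait 6 (derived state '+') is unique to Ophiura (autapomorphy; uninformative for grouping).
Most parsimonious ingroup topology: (((Dromax,Ophiana),((Meroeus,Bryoites),Ophiura)),Leptoellus).
Ophiana and Dromax form a cherry on this tree, so they are sister taxa.

Dromax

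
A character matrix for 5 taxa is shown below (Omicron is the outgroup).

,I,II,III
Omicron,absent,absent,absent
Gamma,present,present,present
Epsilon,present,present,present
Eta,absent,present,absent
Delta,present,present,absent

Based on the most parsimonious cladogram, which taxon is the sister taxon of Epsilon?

Gamma

The outgroup has state 'absent' for every character, so 'present' is the derived state throughout.
Only Delta, Epsilon, and Gamma show the derived state 'present' for I, supporting them as a clade.
All ingroup taxa share the derived state 'present' for II; it defines the ingroup but does not resolve relationships within it.
III: derived state 'present' in Epsilon and Gamma only — synapomorphy for {Epsilon, Gamma}.
Most parsimonious ingroup topology: (((Gamma,Epsilon),Delta),Eta).
Epsilon and Gamma form a cherry on this tree, so they are sister taxa.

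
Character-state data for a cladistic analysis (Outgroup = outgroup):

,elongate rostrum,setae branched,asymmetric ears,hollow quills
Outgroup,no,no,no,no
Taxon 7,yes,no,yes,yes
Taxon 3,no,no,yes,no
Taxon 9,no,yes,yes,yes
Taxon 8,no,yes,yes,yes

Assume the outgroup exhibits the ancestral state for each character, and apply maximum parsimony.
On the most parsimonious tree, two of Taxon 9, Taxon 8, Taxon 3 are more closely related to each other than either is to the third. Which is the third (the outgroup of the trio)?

The outgroup has state 'no' for every character, so 'yes' is the derived state throughout.
elongate rostrum (derived state 'yes') is unique to Taxon 7 (autapomorphy; uninformative for grouping).
setae branched (derived state 'yes') is shared by Taxon 8 and Taxon 9 — a synapomorphy uniting that clade.
All ingroup taxa share the derived state 'yes' for asymmetric ears; it defines the ingroup but does not resolve relationships within it.
hollow quills: derived state 'yes' in Taxon 7, Taxon 8, and Taxon 9 only — synapomorphy for {Taxon 7, Taxon 8, Taxon 9}.
Most parsimonious ingroup topology: ((Taxon 7,(Taxon 9,Taxon 8)),Taxon 3).
Taxon 9 and Taxon 8 share a more recent common ancestor with each other than either does with Taxon 3, so Taxon 3 is the least closely related of the three.

Taxon 3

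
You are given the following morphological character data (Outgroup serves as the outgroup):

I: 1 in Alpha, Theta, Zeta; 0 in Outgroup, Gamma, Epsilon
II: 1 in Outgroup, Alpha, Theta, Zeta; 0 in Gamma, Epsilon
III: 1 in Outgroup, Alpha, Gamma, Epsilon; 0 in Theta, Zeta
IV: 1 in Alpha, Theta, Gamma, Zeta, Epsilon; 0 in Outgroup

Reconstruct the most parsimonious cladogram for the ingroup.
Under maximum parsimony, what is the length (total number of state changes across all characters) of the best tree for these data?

4

Character polarity is set by the outgroup: the derived state is whichever differs from the outgroup's state, so for II, III the derived state is '0', and for the remaining characters it is '1'.
I (derived state '1') is shared by Alpha, Theta, and Zeta — a synapomorphy uniting that clade.
Only Epsilon and Gamma show the derived state '0' for II, supporting them as a clade.
Only Theta and Zeta show the derived state '0' for III, supporting them as a clade.
All ingroup taxa share the derived state '1' for IV; it defines the ingroup but does not resolve relationships within it.
Most parsimonious ingroup topology: ((Alpha,(Theta,Zeta)),(Gamma,Epsilon)).
Changes per character on this tree: I: 1; II: 1; III: 1; IV: 1.
Total = 4.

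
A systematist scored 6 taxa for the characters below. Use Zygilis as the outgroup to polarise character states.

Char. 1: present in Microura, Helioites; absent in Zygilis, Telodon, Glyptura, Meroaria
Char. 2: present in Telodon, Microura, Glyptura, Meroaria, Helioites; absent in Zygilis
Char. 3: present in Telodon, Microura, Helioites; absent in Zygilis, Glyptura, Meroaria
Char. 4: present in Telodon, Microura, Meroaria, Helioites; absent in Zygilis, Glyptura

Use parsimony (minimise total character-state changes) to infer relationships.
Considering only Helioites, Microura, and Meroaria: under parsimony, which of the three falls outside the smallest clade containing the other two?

The outgroup has state 'absent' for every character, so 'present' is the derived state throughout.
Char. 1: derived state 'present' in Helioites and Microura only — synapomorphy for {Helioites, Microura}.
Char. 2 (derived state 'present') is shared by all ingroup taxa — unites the whole ingroup.
Char. 3 (derived state 'present') is shared by Helioites, Microura, and Telodon — a synapomorphy uniting that clade.
Only Helioites, Meroaria, Microura, and Telodon show the derived state 'present' for Char. 4, supporting them as a clade.
Most parsimonious ingroup topology: (((Telodon,(Microura,Helioites)),Meroaria),Glyptura).
Helioites and Microura share a more recent common ancestor with each other than either does with Meroaria, so Meroaria is the least closely related of the three.

Meroaria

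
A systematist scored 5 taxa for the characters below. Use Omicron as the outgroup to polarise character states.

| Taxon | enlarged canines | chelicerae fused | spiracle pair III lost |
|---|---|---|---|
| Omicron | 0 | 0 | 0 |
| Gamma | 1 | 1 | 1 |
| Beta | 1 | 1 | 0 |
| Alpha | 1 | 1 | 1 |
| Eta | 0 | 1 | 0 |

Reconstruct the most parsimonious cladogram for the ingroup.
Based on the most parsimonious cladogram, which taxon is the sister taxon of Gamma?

Alpha

The outgroup has state '0' for every character, so '1' is the derived state throughout.
enlarged canines: derived state '1' in Alpha, Beta, and Gamma only — synapomorphy for {Alpha, Beta, Gamma}.
All ingroup taxa share the derived state '1' for chelicerae fused; it defines the ingroup but does not resolve relationships within it.
spiracle pair III lost (derived state '1') is shared by Alpha and Gamma — a synapomorphy uniting that clade.
Most parsimonious ingroup topology: (((Gamma,Alpha),Beta),Eta).
Gamma and Alpha form a cherry on this tree, so they are sister taxa.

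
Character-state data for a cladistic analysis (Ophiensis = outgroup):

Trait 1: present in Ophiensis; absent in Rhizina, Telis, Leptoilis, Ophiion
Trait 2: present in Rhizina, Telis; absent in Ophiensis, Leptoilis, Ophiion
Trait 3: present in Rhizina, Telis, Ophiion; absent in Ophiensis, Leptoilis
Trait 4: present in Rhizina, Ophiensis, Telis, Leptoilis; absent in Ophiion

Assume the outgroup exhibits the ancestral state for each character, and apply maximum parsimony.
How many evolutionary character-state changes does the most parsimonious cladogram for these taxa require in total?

4

Character polarity is set by the outgroup: the derived state is whichever differs from the outgroup's state, so for Trait 1, Trait 4 the derived state is 'absent', and for the remaining characters it is 'present'.
Trait 1 (derived state 'absent') is shared by all ingroup taxa — unites the whole ingroup.
Only Rhizina and Telis show the derived state 'present' for Trait 2, supporting them as a clade.
Trait 3 (derived state 'present') is shared by Ophiion, Rhizina, and Telis — a synapomorphy uniting that clade.
Trait 4: derived state 'absent' in Ophiion only — an autapomorphy, so it tells us nothing about relationships among taxa.
Most parsimonious ingroup topology: (((Rhizina,Telis),Ophiion),Leptoilis).
Changes per character on this tree: Trait 1: 1; Trait 2: 1; Trait 3: 1; Trait 4: 1.
Total = 4.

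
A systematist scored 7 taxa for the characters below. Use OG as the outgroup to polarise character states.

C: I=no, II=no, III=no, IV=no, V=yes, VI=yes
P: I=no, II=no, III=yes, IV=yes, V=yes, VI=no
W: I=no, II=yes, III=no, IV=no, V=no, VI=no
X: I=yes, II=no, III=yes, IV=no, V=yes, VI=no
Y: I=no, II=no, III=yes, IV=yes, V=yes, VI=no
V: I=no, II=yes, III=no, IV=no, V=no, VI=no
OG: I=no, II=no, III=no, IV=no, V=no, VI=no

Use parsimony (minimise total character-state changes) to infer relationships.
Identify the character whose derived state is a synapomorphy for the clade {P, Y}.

IV

The outgroup has state 'no' for every character, so 'yes' is the derived state throughout.
I (derived state 'yes') is unique to X (autapomorphy; uninformative for grouping).
II: derived state 'yes' in V and W only — synapomorphy for {V, W}.
Only P, X, and Y show the derived state 'yes' for III, supporting them as a clade.
Only P and Y show the derived state 'yes' for IV, supporting them as a clade.
Only C, P, X, and Y show the derived state 'yes' for V, supporting them as a clade.
VI (derived state 'yes') is unique to C (autapomorphy; uninformative for grouping).
Most parsimonious ingroup topology: ((((P,Y),X),C),(V,W)).
The clade {P, Y} is supported by IV: its derived state 'yes' occurs in exactly those taxa and in no other taxon (including the outgroup).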